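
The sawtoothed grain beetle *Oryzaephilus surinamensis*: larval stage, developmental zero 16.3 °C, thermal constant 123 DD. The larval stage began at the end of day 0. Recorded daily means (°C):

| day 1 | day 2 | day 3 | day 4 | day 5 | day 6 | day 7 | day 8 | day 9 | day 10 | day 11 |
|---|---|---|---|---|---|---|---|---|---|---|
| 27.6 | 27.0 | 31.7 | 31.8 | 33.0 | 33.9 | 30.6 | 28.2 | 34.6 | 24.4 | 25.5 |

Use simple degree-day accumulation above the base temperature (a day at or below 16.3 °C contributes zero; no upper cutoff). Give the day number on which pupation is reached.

Daily DD above 16.3 °C: 11.3, 10.7, 15.4, 15.5, 16.7, 17.6, 14.3, 11.9, 18.3, 8.1, 9.2.
Cumulative: 11.3, 22.0, 37.4, 52.9, 69.6, 87.2, 101.5, 113.4, 131.7, 139.8, 149.0.
The total first reaches 123 DD on day 9.

day 9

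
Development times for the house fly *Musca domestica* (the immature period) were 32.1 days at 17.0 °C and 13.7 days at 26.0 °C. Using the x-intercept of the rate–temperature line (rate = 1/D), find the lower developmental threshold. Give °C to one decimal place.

10.3 °C

Linear rate model ⇒ the product D·(T − T_b) is constant across temperatures.
32.1·(17.0 − T_b) = 13.7·(26.0 − T_b)
T_b = (32.1·17.0 − 13.7·26.0) / (32.1 − 13.7) = 189.50 / 18.4 = 10.299 °C ≈ 10.3 °C.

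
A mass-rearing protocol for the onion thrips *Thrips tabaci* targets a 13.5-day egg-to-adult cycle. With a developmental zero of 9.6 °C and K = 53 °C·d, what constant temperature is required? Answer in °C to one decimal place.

13.5 °C

Required daily accumulation = 53 / 13.5 = 3.926 DD/day.
T = T_base + 3.926 = 9.6 + 3.926 = 13.526 ≈ 13.5 °C.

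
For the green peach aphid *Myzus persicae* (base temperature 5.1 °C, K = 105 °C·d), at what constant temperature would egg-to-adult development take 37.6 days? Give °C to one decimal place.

7.9 °C

Required daily accumulation = 105 / 37.6 = 2.793 DD/day.
T = T_base + 2.793 = 5.1 + 2.793 = 7.893 ≈ 7.9 °C.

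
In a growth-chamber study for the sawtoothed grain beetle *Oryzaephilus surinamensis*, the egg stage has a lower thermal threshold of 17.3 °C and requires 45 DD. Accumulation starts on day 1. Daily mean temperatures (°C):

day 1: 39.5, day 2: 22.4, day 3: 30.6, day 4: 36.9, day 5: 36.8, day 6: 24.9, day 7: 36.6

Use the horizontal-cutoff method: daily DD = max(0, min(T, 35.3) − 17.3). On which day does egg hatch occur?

Daily DD above 17.3 °C (capped at 18.0): 18.0, 5.1, 13.3, 18.0, 18.0, 7.6, 18.0.
Cumulative: 18.0, 23.1, 36.4, 54.4, 72.4, 80.0, 98.0.
The total first reaches 45 DD on day 4.

day 4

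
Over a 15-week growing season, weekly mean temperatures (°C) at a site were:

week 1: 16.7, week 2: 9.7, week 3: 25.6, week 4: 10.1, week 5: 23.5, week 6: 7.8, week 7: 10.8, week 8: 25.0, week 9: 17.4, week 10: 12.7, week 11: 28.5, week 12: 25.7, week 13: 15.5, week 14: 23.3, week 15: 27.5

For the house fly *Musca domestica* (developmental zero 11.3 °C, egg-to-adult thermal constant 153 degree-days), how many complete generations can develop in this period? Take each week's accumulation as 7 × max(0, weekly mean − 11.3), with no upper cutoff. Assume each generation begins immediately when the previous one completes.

5 generations

Weekly DD (7 × max(0, T̄ − 11.3)): 37.8, 0.0, 100.1, 0.0, 85.4, 0.0, 0.0, 95.9, 42.7, 9.8, 120.4, 100.8, 29.4, 84.0, 113.4.
Season total = 819.7 DD.
Complete generations = ⌊819.7 / 153⌋ = 5.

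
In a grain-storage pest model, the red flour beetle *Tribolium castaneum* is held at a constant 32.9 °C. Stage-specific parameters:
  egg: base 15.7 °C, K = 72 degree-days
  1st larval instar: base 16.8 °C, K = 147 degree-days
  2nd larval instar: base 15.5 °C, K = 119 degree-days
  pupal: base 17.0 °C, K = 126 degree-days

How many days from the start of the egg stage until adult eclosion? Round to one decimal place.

28.1 days

egg: 72 / (32.9 − 15.7) = 72 / 17.2 = 4.186 d.
1st larval instar: 147 / (32.9 − 16.8) = 147 / 16.1 = 9.130 d.
2nd larval instar: 119 / (32.9 − 15.5) = 119 / 17.4 = 6.839 d.
pupal: 126 / (32.9 − 17.0) = 126 / 15.9 = 7.925 d.
Sum = 28.080 ≈ 28.1 days.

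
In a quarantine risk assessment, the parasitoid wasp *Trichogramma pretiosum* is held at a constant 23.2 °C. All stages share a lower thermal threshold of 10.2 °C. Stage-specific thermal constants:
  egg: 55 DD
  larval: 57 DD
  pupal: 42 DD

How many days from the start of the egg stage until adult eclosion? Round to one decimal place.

Daily accumulation at 23.2 °C = 23.2 − 10.2 = 13.0 DD/day.
Total K = 55 + 57 + 42 = 154 DD.
Total duration = 154 / 13.0 = 11.846 ≈ 11.8 days.

11.8 days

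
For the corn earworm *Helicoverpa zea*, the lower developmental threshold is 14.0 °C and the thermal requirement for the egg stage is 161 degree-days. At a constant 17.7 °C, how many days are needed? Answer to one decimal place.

43.5 days

Daily accumulation = 17.7 − 14.0 = 3.7 DD/day.
Duration = 161 / 3.7 = 43.514 ≈ 43.5 days.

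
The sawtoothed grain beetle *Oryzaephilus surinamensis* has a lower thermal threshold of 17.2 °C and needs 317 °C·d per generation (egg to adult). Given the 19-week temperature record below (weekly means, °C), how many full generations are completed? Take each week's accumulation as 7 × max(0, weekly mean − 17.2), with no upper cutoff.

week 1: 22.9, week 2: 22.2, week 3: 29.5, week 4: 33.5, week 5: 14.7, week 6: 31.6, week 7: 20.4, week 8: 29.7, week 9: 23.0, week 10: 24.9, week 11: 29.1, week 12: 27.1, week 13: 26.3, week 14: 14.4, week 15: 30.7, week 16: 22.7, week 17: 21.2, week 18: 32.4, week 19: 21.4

Weekly DD (7 × max(0, T̄ − 17.2)): 39.9, 35.0, 86.1, 114.1, 0.0, 100.8, 22.4, 87.5, 40.6, 53.9, 83.3, 69.3, 63.7, 0.0, 94.5, 38.5, 28.0, 106.4, 29.4.
Season total = 1093.4 DD.
Complete generations = ⌊1093.4 / 317⌋ = 3.

3 generations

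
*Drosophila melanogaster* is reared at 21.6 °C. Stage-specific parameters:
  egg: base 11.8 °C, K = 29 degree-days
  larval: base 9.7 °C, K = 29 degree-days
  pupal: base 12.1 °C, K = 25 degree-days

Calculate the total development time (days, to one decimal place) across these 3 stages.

8.0 days

egg: 29 / (21.6 − 11.8) = 29 / 9.8 = 2.959 d.
larval: 29 / (21.6 − 9.7) = 29 / 11.9 = 2.437 d.
pupal: 25 / (21.6 − 12.1) = 25 / 9.5 = 2.632 d.
Sum = 8.028 ≈ 8.0 days.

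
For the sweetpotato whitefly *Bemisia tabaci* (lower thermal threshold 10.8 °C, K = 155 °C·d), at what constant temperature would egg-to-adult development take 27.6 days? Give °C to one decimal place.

Required daily accumulation = 155 / 27.6 = 5.616 DD/day.
T = T_base + 5.616 = 10.8 + 5.616 = 16.416 ≈ 16.4 °C.

16.4 °C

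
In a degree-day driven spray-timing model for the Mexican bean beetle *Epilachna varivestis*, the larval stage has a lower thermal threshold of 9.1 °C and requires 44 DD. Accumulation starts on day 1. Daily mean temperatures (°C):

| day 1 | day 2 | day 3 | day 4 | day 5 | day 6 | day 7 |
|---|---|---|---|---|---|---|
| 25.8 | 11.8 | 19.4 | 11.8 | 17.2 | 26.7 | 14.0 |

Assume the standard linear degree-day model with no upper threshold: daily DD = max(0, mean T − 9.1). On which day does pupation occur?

Daily DD above 9.1 °C: 16.7, 2.7, 10.3, 2.7, 8.1, 17.6, 4.9.
Cumulative: 16.7, 19.4, 29.7, 32.4, 40.5, 58.1, 63.0.
The total first reaches 44 DD on day 6.

day 6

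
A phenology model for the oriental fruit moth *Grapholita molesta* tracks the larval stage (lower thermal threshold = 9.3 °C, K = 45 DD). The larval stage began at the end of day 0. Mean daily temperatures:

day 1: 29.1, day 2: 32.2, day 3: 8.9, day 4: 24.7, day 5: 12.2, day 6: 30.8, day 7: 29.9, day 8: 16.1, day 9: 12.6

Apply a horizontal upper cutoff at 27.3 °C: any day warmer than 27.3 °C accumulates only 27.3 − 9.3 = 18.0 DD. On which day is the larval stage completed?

Daily DD above 9.3 °C (capped at 18.0): 18.0, 18.0, 0.0, 15.4, 2.9, 18.0, 18.0, 6.8, 3.3.
Cumulative: 18.0, 36.0, 36.0, 51.4, 54.3, 72.3, 90.3, 97.1, 100.4.
The total first reaches 45 DD on day 4.

day 4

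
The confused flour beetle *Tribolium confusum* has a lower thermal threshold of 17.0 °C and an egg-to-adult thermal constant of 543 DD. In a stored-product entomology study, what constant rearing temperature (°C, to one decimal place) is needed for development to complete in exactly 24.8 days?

38.9 °C

Required daily accumulation = 543 / 24.8 = 21.895 DD/day.
T = T_base + 21.895 = 17.0 + 21.895 = 38.895 ≈ 38.9 °C.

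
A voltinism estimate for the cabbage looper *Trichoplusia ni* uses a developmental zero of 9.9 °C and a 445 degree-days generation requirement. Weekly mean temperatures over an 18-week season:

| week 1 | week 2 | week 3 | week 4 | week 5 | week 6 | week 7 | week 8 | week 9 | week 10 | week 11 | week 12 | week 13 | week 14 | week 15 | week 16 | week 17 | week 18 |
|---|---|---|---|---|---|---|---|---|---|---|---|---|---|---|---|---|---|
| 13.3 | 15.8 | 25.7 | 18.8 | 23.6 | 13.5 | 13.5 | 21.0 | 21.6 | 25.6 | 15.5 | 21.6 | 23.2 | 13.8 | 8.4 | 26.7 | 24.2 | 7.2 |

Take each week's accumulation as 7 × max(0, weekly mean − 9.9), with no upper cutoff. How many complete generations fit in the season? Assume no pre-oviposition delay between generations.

2 generations

Weekly DD (7 × max(0, T̄ − 9.9)): 23.8, 41.3, 110.6, 62.3, 95.9, 25.2, 25.2, 77.7, 81.9, 109.9, 39.2, 81.9, 93.1, 27.3, 0.0, 117.6, 100.1, 0.0.
Season total = 1113.0 DD.
Complete generations = ⌊1113.0 / 445⌋ = 2.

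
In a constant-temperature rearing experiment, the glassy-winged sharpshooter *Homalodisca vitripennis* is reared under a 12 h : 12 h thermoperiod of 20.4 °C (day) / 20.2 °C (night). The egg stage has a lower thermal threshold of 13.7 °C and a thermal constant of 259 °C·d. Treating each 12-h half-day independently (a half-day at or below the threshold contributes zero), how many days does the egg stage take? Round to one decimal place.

Day half: max(0, 20.4 − 13.7) × 0.5 = 6.7 × 0.5 = 3.35 DD.
Night half: max(0, 20.2 − 13.7) × 0.5 = 6.5 × 0.5 = 3.25 DD.
Per 24 h: 6.60 DD/day.
Duration = 259 / 6.60 = 39.242 ≈ 39.2 days.

39.2 days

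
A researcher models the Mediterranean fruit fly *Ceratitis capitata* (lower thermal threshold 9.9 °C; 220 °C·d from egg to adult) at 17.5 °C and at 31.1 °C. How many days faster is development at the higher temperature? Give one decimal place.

At 17.5 °C: 220 / (17.5 − 9.9) = 220 / 7.6 = 28.947 d.
At 31.1 °C: 220 / (31.1 − 9.9) = 220 / 21.2 = 10.377 d.
Difference = |28.947 − 10.377| = 18.570 ≈ 18.6 days.

18.6 days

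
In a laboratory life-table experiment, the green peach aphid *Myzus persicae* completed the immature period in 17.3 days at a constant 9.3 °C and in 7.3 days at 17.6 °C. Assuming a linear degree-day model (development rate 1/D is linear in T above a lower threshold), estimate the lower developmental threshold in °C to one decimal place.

Equal thermal constants: D₁(T₁ − T_b) = D₂(T₂ − T_b).
17.3·(9.3 − T_b) = 7.3·(17.6 − T_b)
T_b = (17.3·9.3 − 7.3·17.6) / (17.3 − 7.3) = 32.41 / 10.0 = 3.241 °C ≈ 3.2 °C.

3.2 °C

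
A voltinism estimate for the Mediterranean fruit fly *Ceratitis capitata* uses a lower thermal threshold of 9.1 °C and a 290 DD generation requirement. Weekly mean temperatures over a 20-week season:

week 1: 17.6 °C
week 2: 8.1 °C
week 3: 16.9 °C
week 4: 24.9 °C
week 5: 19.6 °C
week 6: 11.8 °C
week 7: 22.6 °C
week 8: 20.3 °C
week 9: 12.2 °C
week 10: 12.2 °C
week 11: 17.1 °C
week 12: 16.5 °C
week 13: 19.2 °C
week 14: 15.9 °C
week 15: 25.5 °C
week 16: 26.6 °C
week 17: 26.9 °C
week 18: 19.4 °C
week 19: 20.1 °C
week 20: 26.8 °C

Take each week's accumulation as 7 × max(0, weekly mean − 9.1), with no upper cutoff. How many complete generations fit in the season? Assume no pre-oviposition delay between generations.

Weekly DD (7 × max(0, T̄ − 9.1)): 59.5, 0.0, 54.6, 110.6, 73.5, 18.9, 94.5, 78.4, 21.7, 21.7, 56.0, 51.8, 70.7, 47.6, 114.8, 122.5, 124.6, 72.1, 77.0, 123.9.
Season total = 1394.4 DD.
Complete generations = ⌊1394.4 / 290⌋ = 4.

4 generations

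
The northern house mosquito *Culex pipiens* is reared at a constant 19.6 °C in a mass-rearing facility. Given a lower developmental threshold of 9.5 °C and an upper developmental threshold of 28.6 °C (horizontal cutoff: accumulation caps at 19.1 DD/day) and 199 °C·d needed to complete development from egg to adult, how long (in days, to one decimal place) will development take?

Daily accumulation = 19.6 − 9.5 = 10.1 DD/day.
Duration = 199 / 10.1 = 19.703 ≈ 19.7 days.

19.7 days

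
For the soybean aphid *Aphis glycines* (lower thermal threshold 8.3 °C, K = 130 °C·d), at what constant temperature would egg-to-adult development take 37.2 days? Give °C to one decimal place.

Required daily accumulation = 130 / 37.2 = 3.495 DD/day.
T = T_base + 3.495 = 8.3 + 3.495 = 11.795 ≈ 11.8 °C.

11.8 °C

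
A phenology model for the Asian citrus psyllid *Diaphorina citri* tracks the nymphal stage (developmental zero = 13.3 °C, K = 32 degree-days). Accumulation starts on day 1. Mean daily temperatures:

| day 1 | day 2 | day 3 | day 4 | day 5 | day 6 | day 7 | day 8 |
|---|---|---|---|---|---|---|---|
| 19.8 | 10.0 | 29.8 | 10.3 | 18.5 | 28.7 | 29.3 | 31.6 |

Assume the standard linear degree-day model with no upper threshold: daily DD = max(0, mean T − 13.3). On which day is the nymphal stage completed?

day 6

Daily DD above 13.3 °C: 6.5, 0.0, 16.5, 0.0, 5.2, 15.4, 16.0, 18.3.
Cumulative: 6.5, 6.5, 23.0, 23.0, 28.2, 43.6, 59.6, 77.9.
The total first reaches 32 DD on day 6.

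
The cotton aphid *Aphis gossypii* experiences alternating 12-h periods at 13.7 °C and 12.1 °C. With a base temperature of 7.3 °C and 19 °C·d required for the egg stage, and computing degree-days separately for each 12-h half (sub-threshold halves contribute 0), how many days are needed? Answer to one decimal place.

3.4 days

Day half: max(0, 13.7 − 7.3) × 0.5 = 6.4 × 0.5 = 3.20 DD.
Night half: max(0, 12.1 − 7.3) × 0.5 = 4.8 × 0.5 = 2.40 DD.
Per 24 h: 5.60 DD/day.
Duration = 19 / 5.60 = 3.393 ≈ 3.4 days.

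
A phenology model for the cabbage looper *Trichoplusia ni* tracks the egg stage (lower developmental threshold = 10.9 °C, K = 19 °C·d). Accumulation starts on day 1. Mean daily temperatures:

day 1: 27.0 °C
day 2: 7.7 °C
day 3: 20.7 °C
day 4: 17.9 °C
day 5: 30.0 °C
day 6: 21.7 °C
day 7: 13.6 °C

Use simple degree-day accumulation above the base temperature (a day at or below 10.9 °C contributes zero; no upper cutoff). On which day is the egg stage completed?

day 3

Daily DD above 10.9 °C: 16.1, 0.0, 9.8, 7.0, 19.1, 10.8, 2.7.
Cumulative: 16.1, 16.1, 25.9, 32.9, 52.0, 62.8, 65.5.
The total first reaches 19 DD on day 3.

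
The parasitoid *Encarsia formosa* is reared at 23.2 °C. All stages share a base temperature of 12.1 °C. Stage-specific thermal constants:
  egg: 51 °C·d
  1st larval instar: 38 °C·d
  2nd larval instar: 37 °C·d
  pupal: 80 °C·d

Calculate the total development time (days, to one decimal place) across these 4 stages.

18.6 days

Daily accumulation at 23.2 °C = 23.2 − 12.1 = 11.1 DD/day.
Total K = 51 + 38 + 37 + 80 = 206 DD.
Total duration = 206 / 11.1 = 18.559 ≈ 18.6 days.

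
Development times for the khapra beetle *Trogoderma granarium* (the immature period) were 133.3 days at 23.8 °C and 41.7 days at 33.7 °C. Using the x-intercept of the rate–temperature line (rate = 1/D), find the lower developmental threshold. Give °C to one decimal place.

Equal thermal constants: D₁(T₁ − T_b) = D₂(T₂ − T_b).
133.3·(23.8 − T_b) = 41.7·(33.7 − T_b)
T_b = (133.3·23.8 − 41.7·33.7) / (133.3 − 41.7) = 1767.25 / 91.6 = 19.293 °C ≈ 19.3 °C.

19.3 °C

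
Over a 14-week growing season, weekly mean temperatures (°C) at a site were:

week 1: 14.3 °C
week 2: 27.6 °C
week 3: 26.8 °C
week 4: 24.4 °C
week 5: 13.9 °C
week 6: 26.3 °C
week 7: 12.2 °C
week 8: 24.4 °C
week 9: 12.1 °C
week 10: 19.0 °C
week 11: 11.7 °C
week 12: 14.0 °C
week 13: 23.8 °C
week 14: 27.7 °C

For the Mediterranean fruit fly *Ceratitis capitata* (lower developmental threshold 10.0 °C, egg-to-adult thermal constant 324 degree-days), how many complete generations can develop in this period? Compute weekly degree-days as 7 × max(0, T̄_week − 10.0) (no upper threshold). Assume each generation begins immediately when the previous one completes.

2 generations

Weekly DD (7 × max(0, T̄ − 10.0)): 30.1, 123.2, 117.6, 100.8, 27.3, 114.1, 15.4, 100.8, 14.7, 63.0, 11.9, 28.0, 96.6, 123.9.
Season total = 967.4 DD.
Complete generations = ⌊967.4 / 324⌋ = 2.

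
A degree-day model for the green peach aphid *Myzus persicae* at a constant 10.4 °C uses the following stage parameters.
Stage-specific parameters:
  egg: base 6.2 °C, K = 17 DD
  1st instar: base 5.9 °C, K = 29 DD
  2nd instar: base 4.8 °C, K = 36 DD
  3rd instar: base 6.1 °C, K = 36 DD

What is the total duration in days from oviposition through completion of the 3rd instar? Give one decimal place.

egg: 17 / (10.4 − 6.2) = 17 / 4.2 = 4.048 d.
1st instar: 29 / (10.4 − 5.9) = 29 / 4.5 = 6.444 d.
2nd instar: 36 / (10.4 − 4.8) = 36 / 5.6 = 6.429 d.
3rd instar: 36 / (10.4 − 6.1) = 36 / 4.3 = 8.372 d.
Sum = 25.293 ≈ 25.3 days.

25.3 days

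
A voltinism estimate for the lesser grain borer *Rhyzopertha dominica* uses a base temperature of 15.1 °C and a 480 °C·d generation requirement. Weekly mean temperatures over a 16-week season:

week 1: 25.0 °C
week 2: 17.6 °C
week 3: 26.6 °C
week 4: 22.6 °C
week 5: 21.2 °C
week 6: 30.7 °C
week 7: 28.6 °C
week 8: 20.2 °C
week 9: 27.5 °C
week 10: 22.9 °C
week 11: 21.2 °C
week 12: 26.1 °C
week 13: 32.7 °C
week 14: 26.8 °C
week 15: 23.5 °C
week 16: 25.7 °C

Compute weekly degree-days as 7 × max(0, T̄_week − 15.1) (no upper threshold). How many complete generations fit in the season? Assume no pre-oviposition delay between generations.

Weekly DD (7 × max(0, T̄ − 15.1)): 69.3, 17.5, 80.5, 52.5, 42.7, 109.2, 94.5, 35.7, 86.8, 54.6, 42.7, 77.0, 123.2, 81.9, 58.8, 74.2.
Season total = 1101.1 DD.
Complete generations = ⌊1101.1 / 480⌋ = 2.

2 generations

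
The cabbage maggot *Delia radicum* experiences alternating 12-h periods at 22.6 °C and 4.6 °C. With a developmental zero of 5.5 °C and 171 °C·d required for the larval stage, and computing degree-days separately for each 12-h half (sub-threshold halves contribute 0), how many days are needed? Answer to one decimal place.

Day half: max(0, 22.6 − 5.5) × 0.5 = 17.1 × 0.5 = 8.55 DD.
Night half: max(0, 4.6 − 5.5) × 0.5 = 0.0 × 0.5 = 0.00 DD.
Per 24 h: 8.55 DD/day.
Duration = 171 / 8.55 = 20.000 ≈ 20.0 days.

20.0 days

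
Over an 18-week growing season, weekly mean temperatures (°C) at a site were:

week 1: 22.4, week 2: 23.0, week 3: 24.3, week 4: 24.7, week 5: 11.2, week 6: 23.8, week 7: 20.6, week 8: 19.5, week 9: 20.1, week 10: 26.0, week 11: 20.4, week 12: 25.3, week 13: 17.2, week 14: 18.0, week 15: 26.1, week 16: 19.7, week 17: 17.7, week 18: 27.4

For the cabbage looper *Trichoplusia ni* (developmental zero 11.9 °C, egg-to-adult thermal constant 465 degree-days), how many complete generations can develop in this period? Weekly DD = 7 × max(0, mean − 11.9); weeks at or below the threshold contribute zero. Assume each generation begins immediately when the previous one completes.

Weekly DD (7 × max(0, T̄ − 11.9)): 73.5, 77.7, 86.8, 89.6, 0.0, 83.3, 60.9, 53.2, 57.4, 98.7, 59.5, 93.8, 37.1, 42.7, 99.4, 54.6, 40.6, 108.5.
Season total = 1217.3 DD.
Complete generations = ⌊1217.3 / 465⌋ = 2.

2 generations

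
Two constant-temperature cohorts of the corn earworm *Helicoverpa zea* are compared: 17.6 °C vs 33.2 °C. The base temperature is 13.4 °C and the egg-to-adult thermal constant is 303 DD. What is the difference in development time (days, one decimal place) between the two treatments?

56.8 days

At 17.6 °C: 303 / (17.6 − 13.4) = 303 / 4.2 = 72.143 d.
At 33.2 °C: 303 / (33.2 − 13.4) = 303 / 19.8 = 15.303 d.
Difference = |72.143 − 15.303| = 56.840 ≈ 56.8 days.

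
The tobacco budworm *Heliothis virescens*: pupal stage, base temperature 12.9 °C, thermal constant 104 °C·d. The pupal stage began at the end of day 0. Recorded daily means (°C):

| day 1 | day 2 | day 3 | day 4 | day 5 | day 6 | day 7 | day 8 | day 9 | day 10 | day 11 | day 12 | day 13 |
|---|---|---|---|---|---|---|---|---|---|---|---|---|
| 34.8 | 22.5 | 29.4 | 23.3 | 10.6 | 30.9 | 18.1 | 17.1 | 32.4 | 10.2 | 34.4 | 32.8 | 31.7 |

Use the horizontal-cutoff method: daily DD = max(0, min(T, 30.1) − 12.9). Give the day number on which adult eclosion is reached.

day 11

Daily DD above 12.9 °C (capped at 17.2): 17.2, 9.6, 16.5, 10.4, 0.0, 17.2, 5.2, 4.2, 17.2, 0.0, 17.2, 17.2, 17.2.
Cumulative: 17.2, 26.8, 43.3, 53.7, 53.7, 70.9, 76.1, 80.3, 97.5, 97.5, 114.7, 131.9, 149.1.
The total first reaches 104 DD on day 11.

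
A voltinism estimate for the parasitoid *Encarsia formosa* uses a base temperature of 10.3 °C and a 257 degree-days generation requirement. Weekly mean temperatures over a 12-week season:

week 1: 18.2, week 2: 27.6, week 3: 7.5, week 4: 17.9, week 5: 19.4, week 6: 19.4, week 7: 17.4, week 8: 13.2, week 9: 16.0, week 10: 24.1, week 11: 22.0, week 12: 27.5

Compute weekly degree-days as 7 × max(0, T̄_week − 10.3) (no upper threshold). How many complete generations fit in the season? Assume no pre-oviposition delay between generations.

2 generations

Weekly DD (7 × max(0, T̄ − 10.3)): 55.3, 121.1, 0.0, 53.2, 63.7, 63.7, 49.7, 20.3, 39.9, 96.6, 81.9, 120.4.
Season total = 765.8 DD.
Complete generations = ⌊765.8 / 257⌋ = 2.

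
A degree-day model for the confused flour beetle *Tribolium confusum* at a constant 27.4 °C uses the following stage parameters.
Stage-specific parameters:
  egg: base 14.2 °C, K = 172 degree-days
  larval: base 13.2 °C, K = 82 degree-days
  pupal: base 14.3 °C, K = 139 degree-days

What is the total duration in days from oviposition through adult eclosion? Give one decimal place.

29.4 days

egg: 172 / (27.4 − 14.2) = 172 / 13.2 = 13.030 d.
larval: 82 / (27.4 − 13.2) = 82 / 14.2 = 5.775 d.
pupal: 139 / (27.4 − 14.3) = 139 / 13.1 = 10.611 d.
Sum = 29.416 ≈ 29.4 days.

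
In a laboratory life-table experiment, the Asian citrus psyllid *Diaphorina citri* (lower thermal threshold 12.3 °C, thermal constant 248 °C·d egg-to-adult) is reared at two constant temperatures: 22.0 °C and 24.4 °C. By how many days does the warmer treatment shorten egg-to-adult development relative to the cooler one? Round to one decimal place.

At 22.0 °C: 248 / (22.0 − 12.3) = 248 / 9.7 = 25.567 d.
At 24.4 °C: 248 / (24.4 − 12.3) = 248 / 12.1 = 20.496 d.
Difference = |25.567 − 20.496| = 5.071 ≈ 5.1 days.

5.1 days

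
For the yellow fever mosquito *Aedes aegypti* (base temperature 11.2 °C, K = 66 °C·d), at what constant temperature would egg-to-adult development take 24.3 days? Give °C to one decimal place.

Required daily accumulation = 66 / 24.3 = 2.716 DD/day.
T = T_base + 2.716 = 11.2 + 2.716 = 13.916 ≈ 13.9 °C.

13.9 °C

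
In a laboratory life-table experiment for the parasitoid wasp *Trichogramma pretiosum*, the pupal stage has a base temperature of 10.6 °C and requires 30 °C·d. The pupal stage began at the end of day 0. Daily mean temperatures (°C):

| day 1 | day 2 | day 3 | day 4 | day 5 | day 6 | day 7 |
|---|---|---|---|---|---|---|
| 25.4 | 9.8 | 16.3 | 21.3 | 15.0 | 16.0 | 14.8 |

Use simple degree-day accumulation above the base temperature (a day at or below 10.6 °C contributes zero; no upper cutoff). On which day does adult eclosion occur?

Daily DD above 10.6 °C: 14.8, 0.0, 5.7, 10.7, 4.4, 5.4, 4.2.
Cumulative: 14.8, 14.8, 20.5, 31.2, 35.6, 41.0, 45.2.
The total first reaches 30 DD on day 4.

day 4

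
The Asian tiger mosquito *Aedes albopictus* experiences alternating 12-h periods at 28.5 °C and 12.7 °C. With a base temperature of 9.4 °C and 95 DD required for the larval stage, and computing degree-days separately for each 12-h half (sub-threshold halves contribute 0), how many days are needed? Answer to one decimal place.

Day half: max(0, 28.5 − 9.4) × 0.5 = 19.1 × 0.5 = 9.55 DD.
Night half: max(0, 12.7 − 9.4) × 0.5 = 3.3 × 0.5 = 1.65 DD.
Per 24 h: 11.20 DD/day.
Duration = 95 / 11.20 = 8.482 ≈ 8.5 days.

8.5 days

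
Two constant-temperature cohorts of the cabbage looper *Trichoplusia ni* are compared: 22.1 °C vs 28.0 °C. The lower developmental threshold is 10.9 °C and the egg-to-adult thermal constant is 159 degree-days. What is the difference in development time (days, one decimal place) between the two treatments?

4.9 days

At 22.1 °C: 159 / (22.1 − 10.9) = 159 / 11.2 = 14.196 d.
At 28.0 °C: 159 / (28.0 − 10.9) = 159 / 17.1 = 9.298 d.
Difference = |14.196 − 9.298| = 4.898 ≈ 4.9 days.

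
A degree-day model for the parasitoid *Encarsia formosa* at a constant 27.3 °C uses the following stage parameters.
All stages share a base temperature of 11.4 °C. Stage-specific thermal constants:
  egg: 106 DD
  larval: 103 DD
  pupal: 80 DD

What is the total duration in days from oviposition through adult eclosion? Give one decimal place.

Daily accumulation at 27.3 °C = 27.3 − 11.4 = 15.9 DD/day.
Total K = 106 + 103 + 80 = 289 DD.
Total duration = 289 / 15.9 = 18.176 ≈ 18.2 days.

18.2 days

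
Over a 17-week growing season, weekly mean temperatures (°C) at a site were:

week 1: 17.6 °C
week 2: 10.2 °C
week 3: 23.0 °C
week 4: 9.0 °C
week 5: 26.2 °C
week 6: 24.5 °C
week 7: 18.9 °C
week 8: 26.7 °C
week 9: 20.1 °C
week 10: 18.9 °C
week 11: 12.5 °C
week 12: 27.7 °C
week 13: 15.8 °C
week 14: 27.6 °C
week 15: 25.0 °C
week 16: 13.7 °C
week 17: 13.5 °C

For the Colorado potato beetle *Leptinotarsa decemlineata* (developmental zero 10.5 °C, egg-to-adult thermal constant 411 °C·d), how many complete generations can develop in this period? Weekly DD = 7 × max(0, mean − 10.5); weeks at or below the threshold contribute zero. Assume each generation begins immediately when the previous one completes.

2 generations

Weekly DD (7 × max(0, T̄ − 10.5)): 49.7, 0.0, 87.5, 0.0, 109.9, 98.0, 58.8, 113.4, 67.2, 58.8, 14.0, 120.4, 37.1, 119.7, 101.5, 22.4, 21.0.
Season total = 1079.4 DD.
Complete generations = ⌊1079.4 / 411⌋ = 2.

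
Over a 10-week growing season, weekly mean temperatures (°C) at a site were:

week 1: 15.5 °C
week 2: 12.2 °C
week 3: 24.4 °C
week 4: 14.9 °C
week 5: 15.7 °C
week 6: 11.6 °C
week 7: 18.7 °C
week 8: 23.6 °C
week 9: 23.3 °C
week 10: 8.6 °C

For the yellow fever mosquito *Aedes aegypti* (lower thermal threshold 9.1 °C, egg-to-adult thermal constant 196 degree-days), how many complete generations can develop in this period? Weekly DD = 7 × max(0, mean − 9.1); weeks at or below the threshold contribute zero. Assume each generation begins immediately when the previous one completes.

2 generations

Weekly DD (7 × max(0, T̄ − 9.1)): 44.8, 21.7, 107.1, 40.6, 46.2, 17.5, 67.2, 101.5, 99.4, 0.0.
Season total = 546.0 DD.
Complete generations = ⌊546.0 / 196⌋ = 2.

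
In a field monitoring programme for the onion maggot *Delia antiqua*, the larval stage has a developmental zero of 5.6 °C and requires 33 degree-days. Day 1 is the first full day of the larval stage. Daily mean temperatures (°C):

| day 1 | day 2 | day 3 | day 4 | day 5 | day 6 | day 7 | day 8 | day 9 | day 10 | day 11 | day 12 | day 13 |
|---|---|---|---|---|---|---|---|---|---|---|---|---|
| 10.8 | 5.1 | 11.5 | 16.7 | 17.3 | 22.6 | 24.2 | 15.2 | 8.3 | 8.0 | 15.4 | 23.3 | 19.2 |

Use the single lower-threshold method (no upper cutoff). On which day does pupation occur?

Daily DD above 5.6 °C: 5.2, 0.0, 5.9, 11.1, 11.7, 17.0, 18.6, 9.6, 2.7, 2.4, 9.8, 17.7, 13.6.
Cumulative: 5.2, 5.2, 11.1, 22.2, 33.9, 50.9, 69.5, 79.1, 81.8, 84.2, 94.0, 111.7, 125.3.
The total first reaches 33 DD on day 5.

day 5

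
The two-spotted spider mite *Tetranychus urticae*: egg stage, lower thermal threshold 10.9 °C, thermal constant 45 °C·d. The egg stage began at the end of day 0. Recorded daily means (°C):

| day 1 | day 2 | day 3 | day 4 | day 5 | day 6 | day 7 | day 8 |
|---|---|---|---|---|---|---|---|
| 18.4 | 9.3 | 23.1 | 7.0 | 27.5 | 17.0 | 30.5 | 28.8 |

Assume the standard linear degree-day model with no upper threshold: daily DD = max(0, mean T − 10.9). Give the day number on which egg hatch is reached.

Daily DD above 10.9 °C: 7.5, 0.0, 12.2, 0.0, 16.6, 6.1, 19.6, 17.9.
Cumulative: 7.5, 7.5, 19.7, 19.7, 36.3, 42.4, 62.0, 79.9.
The total first reaches 45 DD on day 7.

day 7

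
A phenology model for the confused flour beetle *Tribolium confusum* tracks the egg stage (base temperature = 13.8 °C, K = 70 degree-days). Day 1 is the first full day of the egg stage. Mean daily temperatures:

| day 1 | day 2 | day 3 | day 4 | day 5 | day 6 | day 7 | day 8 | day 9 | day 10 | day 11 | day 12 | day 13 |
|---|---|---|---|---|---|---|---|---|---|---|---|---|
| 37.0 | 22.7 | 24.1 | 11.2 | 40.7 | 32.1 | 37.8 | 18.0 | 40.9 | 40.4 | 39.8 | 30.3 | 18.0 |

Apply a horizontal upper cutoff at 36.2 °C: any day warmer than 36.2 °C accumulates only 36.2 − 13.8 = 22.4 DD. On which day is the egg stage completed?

Daily DD above 13.8 °C (capped at 22.4): 22.4, 8.9, 10.3, 0.0, 22.4, 18.3, 22.4, 4.2, 22.4, 22.4, 22.4, 16.5, 4.2.
Cumulative: 22.4, 31.3, 41.6, 41.6, 64.0, 82.3, 104.7, 108.9, 131.3, 153.7, 176.1, 192.6, 196.8.
The total first reaches 70 DD on day 6.

day 6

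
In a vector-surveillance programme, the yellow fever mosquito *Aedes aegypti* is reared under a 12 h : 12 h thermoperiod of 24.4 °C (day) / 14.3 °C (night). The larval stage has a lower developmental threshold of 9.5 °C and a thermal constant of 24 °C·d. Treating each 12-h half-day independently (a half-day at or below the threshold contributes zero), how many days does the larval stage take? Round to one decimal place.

2.4 days

Day half: max(0, 24.4 − 9.5) × 0.5 = 14.9 × 0.5 = 7.45 DD.
Night half: max(0, 14.3 − 9.5) × 0.5 = 4.8 × 0.5 = 2.40 DD.
Per 24 h: 9.85 DD/day.
Duration = 24 / 9.85 = 2.437 ≈ 2.4 days.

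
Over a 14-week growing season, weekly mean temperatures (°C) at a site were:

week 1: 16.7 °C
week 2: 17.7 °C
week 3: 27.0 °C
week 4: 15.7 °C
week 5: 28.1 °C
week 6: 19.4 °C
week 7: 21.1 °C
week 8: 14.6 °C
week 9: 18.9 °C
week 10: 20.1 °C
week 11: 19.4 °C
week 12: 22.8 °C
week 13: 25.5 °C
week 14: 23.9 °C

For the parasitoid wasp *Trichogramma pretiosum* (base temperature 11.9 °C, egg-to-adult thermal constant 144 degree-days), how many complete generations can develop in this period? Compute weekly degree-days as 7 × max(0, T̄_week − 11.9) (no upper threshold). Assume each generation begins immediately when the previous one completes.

Weekly DD (7 × max(0, T̄ − 11.9)): 33.6, 40.6, 105.7, 26.6, 113.4, 52.5, 64.4, 18.9, 49.0, 57.4, 52.5, 76.3, 95.2, 84.0.
Season total = 870.1 DD.
Complete generations = ⌊870.1 / 144⌋ = 6.

6 generations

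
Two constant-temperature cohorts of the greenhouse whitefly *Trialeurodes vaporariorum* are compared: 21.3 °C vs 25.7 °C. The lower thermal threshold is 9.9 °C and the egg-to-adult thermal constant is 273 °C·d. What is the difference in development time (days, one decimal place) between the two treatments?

At 21.3 °C: 273 / (21.3 − 9.9) = 273 / 11.4 = 23.947 d.
At 25.7 °C: 273 / (25.7 − 9.9) = 273 / 15.8 = 17.278 d.
Difference = |23.947 − 17.278| = 6.669 ≈ 6.7 days.

6.7 days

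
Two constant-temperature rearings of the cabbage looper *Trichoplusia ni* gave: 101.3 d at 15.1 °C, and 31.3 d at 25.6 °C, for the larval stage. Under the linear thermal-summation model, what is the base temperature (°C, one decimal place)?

10.4 °C

Linear rate model ⇒ the product D·(T − T_b) is constant across temperatures.
101.3·(15.1 − T_b) = 31.3·(25.6 − T_b)
T_b = (101.3·15.1 − 31.3·25.6) / (101.3 − 31.3) = 728.35 / 70.0 = 10.405 °C ≈ 10.4 °C.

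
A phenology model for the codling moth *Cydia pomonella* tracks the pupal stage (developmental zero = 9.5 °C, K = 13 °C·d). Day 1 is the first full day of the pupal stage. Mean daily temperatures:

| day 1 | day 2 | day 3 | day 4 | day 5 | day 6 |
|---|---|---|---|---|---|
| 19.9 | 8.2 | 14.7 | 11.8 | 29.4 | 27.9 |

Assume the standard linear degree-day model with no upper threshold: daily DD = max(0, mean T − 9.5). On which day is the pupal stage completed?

Daily DD above 9.5 °C: 10.4, 0.0, 5.2, 2.3, 19.9, 18.4.
Cumulative: 10.4, 10.4, 15.6, 17.9, 37.8, 56.2.
The total first reaches 13 DD on day 3.

day 3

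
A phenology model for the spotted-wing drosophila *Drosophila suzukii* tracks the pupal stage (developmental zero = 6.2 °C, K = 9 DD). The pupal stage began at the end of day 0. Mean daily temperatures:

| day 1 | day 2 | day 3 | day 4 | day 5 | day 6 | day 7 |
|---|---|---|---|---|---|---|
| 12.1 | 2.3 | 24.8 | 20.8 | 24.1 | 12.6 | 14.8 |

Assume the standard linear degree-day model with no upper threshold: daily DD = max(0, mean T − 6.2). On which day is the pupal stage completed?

Daily DD above 6.2 °C: 5.9, 0.0, 18.6, 14.6, 17.9, 6.4, 8.6.
Cumulative: 5.9, 5.9, 24.5, 39.1, 57.0, 63.4, 72.0.
The total first reaches 9 DD on day 3.

day 3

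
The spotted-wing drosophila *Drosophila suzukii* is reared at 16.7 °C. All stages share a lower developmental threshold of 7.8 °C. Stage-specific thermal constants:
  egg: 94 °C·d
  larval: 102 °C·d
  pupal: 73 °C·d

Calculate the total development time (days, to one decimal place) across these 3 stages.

30.2 days

Daily accumulation at 16.7 °C = 16.7 − 7.8 = 8.9 DD/day.
Total K = 94 + 102 + 73 = 269 DD.
Total duration = 269 / 8.9 = 30.225 ≈ 30.2 days.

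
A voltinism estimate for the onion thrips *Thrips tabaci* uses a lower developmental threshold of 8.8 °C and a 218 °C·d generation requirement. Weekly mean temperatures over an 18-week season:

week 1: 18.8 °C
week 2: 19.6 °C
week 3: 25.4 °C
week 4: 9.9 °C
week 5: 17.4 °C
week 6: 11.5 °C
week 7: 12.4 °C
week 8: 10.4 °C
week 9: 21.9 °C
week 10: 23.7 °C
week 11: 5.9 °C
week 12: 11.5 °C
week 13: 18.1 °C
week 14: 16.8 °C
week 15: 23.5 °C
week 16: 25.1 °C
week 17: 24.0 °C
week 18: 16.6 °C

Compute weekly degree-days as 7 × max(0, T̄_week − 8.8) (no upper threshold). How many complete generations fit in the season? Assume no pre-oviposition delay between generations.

Weekly DD (7 × max(0, T̄ − 8.8)): 70.0, 75.6, 116.2, 7.7, 60.2, 18.9, 25.2, 11.2, 91.7, 104.3, 0.0, 18.9, 65.1, 56.0, 102.9, 114.1, 106.4, 54.6.
Season total = 1099.0 DD.
Complete generations = ⌊1099.0 / 218⌋ = 5.

5 generations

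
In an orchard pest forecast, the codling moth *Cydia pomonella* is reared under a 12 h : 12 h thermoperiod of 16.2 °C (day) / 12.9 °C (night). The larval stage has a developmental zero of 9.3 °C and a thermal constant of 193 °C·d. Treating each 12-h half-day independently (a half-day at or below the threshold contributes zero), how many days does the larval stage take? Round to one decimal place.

Day half: max(0, 16.2 − 9.3) × 0.5 = 6.9 × 0.5 = 3.45 DD.
Night half: max(0, 12.9 − 9.3) × 0.5 = 3.6 × 0.5 = 1.80 DD.
Per 24 h: 5.25 DD/day.
Duration = 193 / 5.25 = 36.762 ≈ 36.8 days.

36.8 days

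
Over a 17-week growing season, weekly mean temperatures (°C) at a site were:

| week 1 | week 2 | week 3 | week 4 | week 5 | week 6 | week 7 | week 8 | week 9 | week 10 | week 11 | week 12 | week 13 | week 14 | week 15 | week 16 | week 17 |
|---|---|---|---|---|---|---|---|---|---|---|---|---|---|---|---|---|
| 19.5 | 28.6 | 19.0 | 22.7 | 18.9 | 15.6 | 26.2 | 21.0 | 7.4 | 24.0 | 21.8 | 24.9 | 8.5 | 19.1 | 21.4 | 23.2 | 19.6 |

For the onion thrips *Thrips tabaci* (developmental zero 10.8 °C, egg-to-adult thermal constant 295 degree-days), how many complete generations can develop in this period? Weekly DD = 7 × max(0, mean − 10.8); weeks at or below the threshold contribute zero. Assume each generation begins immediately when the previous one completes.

3 generations

Weekly DD (7 × max(0, T̄ − 10.8)): 60.9, 124.6, 57.4, 83.3, 56.7, 33.6, 107.8, 71.4, 0.0, 92.4, 77.0, 98.7, 0.0, 58.1, 74.2, 86.8, 61.6.
Season total = 1144.5 DD.
Complete generations = ⌊1144.5 / 295⌋ = 3.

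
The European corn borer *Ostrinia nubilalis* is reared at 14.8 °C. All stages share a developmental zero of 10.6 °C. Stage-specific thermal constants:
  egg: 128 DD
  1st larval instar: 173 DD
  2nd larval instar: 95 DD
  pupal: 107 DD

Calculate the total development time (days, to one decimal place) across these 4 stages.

Daily accumulation at 14.8 °C = 14.8 − 10.6 = 4.2 DD/day.
Total K = 128 + 173 + 95 + 107 = 503 DD.
Total duration = 503 / 4.2 = 119.762 ≈ 119.8 days.

119.8 days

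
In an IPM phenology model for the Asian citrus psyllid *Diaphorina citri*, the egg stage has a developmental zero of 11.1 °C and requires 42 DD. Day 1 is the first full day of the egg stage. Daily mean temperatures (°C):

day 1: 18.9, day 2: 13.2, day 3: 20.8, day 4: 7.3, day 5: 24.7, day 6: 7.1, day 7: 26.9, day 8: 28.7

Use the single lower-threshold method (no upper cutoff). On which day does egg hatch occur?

day 7

Daily DD above 11.1 °C: 7.8, 2.1, 9.7, 0.0, 13.6, 0.0, 15.8, 17.6.
Cumulative: 7.8, 9.9, 19.6, 19.6, 33.2, 33.2, 49.0, 66.6.
The total first reaches 42 DD on day 7.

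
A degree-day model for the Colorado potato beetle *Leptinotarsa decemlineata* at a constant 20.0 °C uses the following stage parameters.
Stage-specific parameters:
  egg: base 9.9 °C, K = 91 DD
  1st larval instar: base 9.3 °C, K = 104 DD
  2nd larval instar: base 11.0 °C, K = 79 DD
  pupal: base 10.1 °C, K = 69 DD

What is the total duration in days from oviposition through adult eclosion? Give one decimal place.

egg: 91 / (20.0 − 9.9) = 91 / 10.1 = 9.010 d.
1st larval instar: 104 / (20.0 − 9.3) = 104 / 10.7 = 9.720 d.
2nd larval instar: 79 / (20.0 − 11.0) = 79 / 9.0 = 8.778 d.
pupal: 69 / (20.0 − 10.1) = 69 / 9.9 = 6.970 d.
Sum = 34.477 ≈ 34.5 days.

34.5 days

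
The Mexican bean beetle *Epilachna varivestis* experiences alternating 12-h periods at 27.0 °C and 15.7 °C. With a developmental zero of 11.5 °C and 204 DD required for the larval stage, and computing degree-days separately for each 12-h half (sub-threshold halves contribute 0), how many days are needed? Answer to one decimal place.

20.7 days

Day half: max(0, 27.0 − 11.5) × 0.5 = 15.5 × 0.5 = 7.75 DD.
Night half: max(0, 15.7 − 11.5) × 0.5 = 4.2 × 0.5 = 2.10 DD.
Per 24 h: 9.85 DD/day.
Duration = 204 / 9.85 = 20.711 ≈ 20.7 days.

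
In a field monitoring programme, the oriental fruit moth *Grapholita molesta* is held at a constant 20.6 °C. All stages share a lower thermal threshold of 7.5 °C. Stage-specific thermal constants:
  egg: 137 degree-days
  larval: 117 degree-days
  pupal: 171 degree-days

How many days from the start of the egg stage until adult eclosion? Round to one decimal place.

Daily accumulation at 20.6 °C = 20.6 − 7.5 = 13.1 DD/day.
Total K = 137 + 117 + 171 = 425 DD.
Total duration = 425 / 13.1 = 32.443 ≈ 32.4 days.

32.4 days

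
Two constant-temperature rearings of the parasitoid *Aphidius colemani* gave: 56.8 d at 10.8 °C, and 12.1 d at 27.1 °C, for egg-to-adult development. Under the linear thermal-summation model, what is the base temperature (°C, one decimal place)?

6.4 °C

Linear rate model ⇒ the product D·(T − T_b) is constant across temperatures.
56.8·(10.8 − T_b) = 12.1·(27.1 − T_b)
T_b = (56.8·10.8 − 12.1·27.1) / (56.8 − 12.1) = 285.53 / 44.7 = 6.388 °C ≈ 6.4 °C.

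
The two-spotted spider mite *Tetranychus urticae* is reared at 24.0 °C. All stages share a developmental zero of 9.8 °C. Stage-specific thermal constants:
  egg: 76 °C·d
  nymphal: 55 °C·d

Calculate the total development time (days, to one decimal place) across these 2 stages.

Daily accumulation at 24.0 °C = 24.0 − 9.8 = 14.2 DD/day.
Total K = 76 + 55 = 131 DD.
Total duration = 131 / 14.2 = 9.225 ≈ 9.2 days.

9.2 days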